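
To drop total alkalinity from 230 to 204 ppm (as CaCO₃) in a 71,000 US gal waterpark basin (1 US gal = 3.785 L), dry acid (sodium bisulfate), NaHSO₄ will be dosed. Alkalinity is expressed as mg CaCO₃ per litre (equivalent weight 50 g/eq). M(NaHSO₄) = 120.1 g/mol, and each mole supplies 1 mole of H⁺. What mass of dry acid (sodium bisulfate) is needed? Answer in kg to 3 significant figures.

Volume: 71,000 US gal × 3.785 L/gal = 268,735 L.
Alkalinity to neutralize: (230 − 204) = 26 mg/L as CaCO₃ × 268,735 L = 6987 g as CaCO₃.
Equivalents of H⁺ required: 6987 ÷ 50 g/eq = 139.7 eq = 139.7 mol NaHSO₄.
Mass of NaHSO₄: 139.7 × 120.1 = 16,780 g.

16.8 kg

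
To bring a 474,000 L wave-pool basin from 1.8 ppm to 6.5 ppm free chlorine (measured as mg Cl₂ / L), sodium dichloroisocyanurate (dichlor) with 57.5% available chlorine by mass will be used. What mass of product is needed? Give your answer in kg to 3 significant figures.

Chlorine deficit: 6.5 − 1.8 = 4.7 ppm = 4.7 mg/L as Cl₂.
Cl₂ equivalent needed: 4.7 mg/L × 474,000 L = 2,228,000 mg = 2228 g.
Product at 57.5% available chlorine: 2228 / 0.575 = 3874 g.

3.87 kg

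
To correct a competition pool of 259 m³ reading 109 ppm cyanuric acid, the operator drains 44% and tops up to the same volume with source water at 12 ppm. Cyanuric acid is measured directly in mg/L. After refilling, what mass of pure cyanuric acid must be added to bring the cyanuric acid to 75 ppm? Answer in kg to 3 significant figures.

Volume: 259 m³ = 259,000 L.
After draining 44% and refilling: 109 × 0.56 + 12 × 0.44 = 66.32 ppm.
Deficit to target: 75 − 66.32 = 8.68 mg/L.
Mass: 8.68 mg/L × 259,000 L = 2248 g cyanuric acid.

2.25 kg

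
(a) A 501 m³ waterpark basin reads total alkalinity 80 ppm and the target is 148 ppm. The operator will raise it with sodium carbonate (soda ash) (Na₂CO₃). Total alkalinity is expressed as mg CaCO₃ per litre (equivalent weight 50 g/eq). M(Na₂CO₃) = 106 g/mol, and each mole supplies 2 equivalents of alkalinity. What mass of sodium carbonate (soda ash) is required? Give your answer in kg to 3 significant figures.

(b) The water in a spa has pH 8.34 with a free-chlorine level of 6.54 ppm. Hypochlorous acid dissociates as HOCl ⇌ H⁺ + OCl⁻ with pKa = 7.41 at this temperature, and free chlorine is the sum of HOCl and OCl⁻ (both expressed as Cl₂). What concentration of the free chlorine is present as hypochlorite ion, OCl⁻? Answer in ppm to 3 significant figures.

(a) Volume: 501 m³ = 501,000 L.
(a) Alkalinity to add: (148 − 80) = 68 mg/L as CaCO₃ × 501,000 L = 34,070 g as CaCO₃.
(a) Equivalents: 34,070 g ÷ 50 g/eq = 681.4 eq.
(a) Each mole of Na₂CO₃ supplies 2 eq, so 681.4 / 2 = 340.7 mol.
(a) Mass: 340.7 mol × 106 g/mol = 36,110 g.

(b) [OCl⁻]/[HOCl] = 10^(pH − pKa) = 10^(8.34 − 7.41) = 10^0.93 = 8.511.
(b) Fraction as HOCl = 1 / (1 + 8.511) = 0.1051.
(b) OCl⁻ = (1 − 0.1051) × 6.54 ppm = 5.852 ppm.

(a) 36.1 kg; (b) 5.85 ppm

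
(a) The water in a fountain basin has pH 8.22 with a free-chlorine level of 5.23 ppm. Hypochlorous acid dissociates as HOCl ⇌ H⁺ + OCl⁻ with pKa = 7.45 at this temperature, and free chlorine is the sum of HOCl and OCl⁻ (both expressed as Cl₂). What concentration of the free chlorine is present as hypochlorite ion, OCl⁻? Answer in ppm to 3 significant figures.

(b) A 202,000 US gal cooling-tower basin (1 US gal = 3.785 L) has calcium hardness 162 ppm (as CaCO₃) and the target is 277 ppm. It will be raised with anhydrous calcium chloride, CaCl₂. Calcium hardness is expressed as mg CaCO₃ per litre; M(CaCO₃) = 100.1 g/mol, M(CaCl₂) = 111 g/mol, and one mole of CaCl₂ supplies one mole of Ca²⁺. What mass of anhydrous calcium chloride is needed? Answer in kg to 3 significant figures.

(a) 4.47 ppm; (b) 97.5 kg

(a) [OCl⁻]/[HOCl] = 10^(pH − pKa) = 10^(8.22 − 7.45) = 10^0.77 = 5.888.
(a) Fraction as HOCl = 1 / (1 + 5.888) = 0.1452.
(a) OCl⁻ = (1 − 0.1452) × 5.23 ppm = 4.471 ppm.

(b) Volume: 202,000 US gal × 3.785 L/gal = 764,570 L.
(b) Hardness to add: (277 − 162) = 115 mg/L as CaCO₃ × 764,570 L = 87,930 g as CaCO₃.
(b) Moles of Ca²⁺ (1 mol Ca²⁺ ≡ 1 mol CaCO₃): 87,930 / 100.1 g/mol = 878.4 mol.
(b) Mass of CaCl₂: 878.4 × 111 = 97,500 g.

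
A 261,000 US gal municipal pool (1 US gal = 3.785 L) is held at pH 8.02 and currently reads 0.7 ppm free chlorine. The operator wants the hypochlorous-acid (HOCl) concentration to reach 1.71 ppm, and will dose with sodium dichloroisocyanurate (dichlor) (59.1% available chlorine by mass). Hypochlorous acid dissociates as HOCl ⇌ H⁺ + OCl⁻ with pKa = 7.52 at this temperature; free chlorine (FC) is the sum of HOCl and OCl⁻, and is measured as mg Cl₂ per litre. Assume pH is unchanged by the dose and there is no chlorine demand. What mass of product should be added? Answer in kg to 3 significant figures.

10.7 kg

Volume: 261,000 US gal × 3.785 L/gal = 987,885 L.
[OCl⁻]/[HOCl] = 10^(pH − pKa) = 10^(8.02 − 7.52) = 3.162; fraction as HOCl = 1/(1 + 3.162) = 0.2403.
Free chlorine required for 1.71 ppm HOCl: 1.71 / 0.2403 = 7.117 ppm.
FC to add: 7.117 − 0.7 = 6.417 mg/L as Cl₂.
Cl₂ equivalent: 6.417 mg/L × 987,885 L = 6340 g.
Product at 59.1% available Cl: 6340 / 0.591 = 10,730 g.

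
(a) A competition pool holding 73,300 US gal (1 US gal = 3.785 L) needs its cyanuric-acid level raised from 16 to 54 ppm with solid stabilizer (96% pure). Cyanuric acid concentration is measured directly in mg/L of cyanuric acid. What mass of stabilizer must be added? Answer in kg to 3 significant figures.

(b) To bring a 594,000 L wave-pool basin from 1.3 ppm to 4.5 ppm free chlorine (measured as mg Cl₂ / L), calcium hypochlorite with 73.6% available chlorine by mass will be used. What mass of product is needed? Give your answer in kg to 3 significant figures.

(a) 11.0 kg; (b) 2.58 kg

(a) Volume: 73,300 US gal × 3.785 L/gal = 277,440 L.
(a) CYA to add: (54 − 16) = 38 mg/L × 277,440 L = 10,540 g cyanuric acid.
(a) At 96% purity: 10,540 / 0.96 = 10,980 g product.

(b) Chlorine deficit: 4.5 − 1.3 = 3.2 ppm = 3.2 mg/L as Cl₂.
(b) Cl₂ equivalent needed: 3.2 mg/L × 594,000 L = 1,901,000 mg = 1901 g.
(b) Product at 73.6% available chlorine: 1901 / 0.736 = 2583 g.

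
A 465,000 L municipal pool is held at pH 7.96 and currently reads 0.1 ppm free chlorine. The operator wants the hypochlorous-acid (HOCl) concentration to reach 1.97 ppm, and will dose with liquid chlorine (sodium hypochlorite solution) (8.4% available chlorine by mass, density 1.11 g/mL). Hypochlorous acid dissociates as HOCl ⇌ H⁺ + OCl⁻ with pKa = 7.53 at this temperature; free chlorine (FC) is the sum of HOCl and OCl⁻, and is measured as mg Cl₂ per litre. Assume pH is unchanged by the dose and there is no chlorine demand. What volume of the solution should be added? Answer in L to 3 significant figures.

35.8 L

[OCl⁻]/[HOCl] = 10^(pH − pKa) = 10^(7.96 − 7.53) = 2.692; fraction as HOCl = 1/(1 + 2.692) = 0.2709.
Free chlorine required for 1.97 ppm HOCl: 1.97 / 0.2709 = 7.272 ppm.
FC to add: 7.272 − 0.1 = 7.172 mg/L as Cl₂.
Cl₂ equivalent: 7.172 mg/L × 465,000 L = 3335 g.
Product at 8.4% available Cl: 3335 / 0.084 = 39,700 g.
Volume: 39,700 g ÷ 1.11 g/mL = 35,770 mL.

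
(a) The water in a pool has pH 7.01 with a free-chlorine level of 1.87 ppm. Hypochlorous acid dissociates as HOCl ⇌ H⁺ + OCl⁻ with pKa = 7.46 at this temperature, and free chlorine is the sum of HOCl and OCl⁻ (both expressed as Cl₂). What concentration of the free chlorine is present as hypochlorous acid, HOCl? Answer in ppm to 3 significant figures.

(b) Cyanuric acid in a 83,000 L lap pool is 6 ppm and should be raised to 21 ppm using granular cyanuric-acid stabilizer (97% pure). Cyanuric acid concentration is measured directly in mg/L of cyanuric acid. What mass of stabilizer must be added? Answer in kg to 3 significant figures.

(a) [OCl⁻]/[HOCl] = 10^(pH − pKa) = 10^(7.01 − 7.46) = 10^-0.45 = 0.3548.
(a) Fraction as HOCl = 1 / (1 + 0.3548) = 0.7381.
(a) HOCl = 0.7381 × 1.87 ppm = 1.38 ppm.

(b) CYA to add: (21 − 6) = 15 mg/L × 83,000 L = 1245 g cyanuric acid.
(b) At 97% purity: 1245 / 0.97 = 1284 g product.

(a) 1.38 ppm; (b) 1.28 kg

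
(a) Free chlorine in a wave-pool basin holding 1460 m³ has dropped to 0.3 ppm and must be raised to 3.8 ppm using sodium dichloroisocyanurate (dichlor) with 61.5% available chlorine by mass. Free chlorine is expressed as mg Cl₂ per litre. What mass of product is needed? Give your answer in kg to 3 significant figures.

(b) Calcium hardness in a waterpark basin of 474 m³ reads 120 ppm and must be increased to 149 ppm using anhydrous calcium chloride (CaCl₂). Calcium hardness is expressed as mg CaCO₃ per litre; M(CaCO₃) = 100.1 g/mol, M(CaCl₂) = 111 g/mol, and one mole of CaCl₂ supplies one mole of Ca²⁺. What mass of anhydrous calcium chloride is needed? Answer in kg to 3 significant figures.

(a) Volume: 1460 m³ = 1,460,000 L.
(a) Chlorine deficit: 3.8 − 0.3 = 3.5 ppm = 3.5 mg/L as Cl₂.
(a) Cl₂ equivalent needed: 3.5 mg/L × 1,460,000 L = 5,110,000 mg = 5110 g.
(a) Product at 61.5% available chlorine: 5110 / 0.615 = 8309 g.

(b) Volume: 474 m³ = 474,000 L.
(b) Hardness to add: (149 − 120) = 29 mg/L as CaCO₃ × 474,000 L = 13,750 g as CaCO₃.
(b) Moles of Ca²⁺ (1 mol Ca²⁺ ≡ 1 mol CaCO₃): 13,750 / 100.1 g/mol = 137.3 mol.
(b) Mass of CaCl₂: 137.3 × 111 = 15,240 g.

(a) 8.31 kg; (b) 15.2 kg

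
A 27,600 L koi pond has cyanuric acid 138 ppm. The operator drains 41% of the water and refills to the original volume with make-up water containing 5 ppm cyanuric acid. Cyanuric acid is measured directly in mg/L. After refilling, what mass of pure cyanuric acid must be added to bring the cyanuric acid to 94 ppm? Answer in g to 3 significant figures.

After draining 41% and refilling: 138 × 0.59 + 5 × 0.41 = 83.47 ppm.
Deficit to target: 94 − 83.47 = 10.53 mg/L.
Mass: 10.53 mg/L × 27,600 L = 290.6 g cyanuric acid.

291 g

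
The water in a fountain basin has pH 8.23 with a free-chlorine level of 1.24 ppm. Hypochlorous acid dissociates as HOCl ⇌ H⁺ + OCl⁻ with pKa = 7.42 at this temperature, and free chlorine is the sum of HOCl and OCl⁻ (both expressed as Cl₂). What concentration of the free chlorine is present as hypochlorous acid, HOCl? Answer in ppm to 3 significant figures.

0.166 ppm

[OCl⁻]/[HOCl] = 10^(pH − pKa) = 10^(8.23 − 7.42) = 10^0.81 = 6.457.
Fraction as HOCl = 1 / (1 + 6.457) = 0.1341.
HOCl = 0.1341 × 1.24 ppm = 0.1663 ppm.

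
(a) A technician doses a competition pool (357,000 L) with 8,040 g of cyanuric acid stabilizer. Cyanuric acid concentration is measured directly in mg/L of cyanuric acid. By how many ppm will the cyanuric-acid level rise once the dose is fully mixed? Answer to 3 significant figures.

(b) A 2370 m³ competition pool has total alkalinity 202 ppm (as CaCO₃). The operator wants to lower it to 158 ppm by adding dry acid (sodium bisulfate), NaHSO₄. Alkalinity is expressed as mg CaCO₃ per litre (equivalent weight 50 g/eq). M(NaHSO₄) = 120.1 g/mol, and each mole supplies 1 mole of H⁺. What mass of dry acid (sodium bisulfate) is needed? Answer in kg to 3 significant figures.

(a) Rise: 8,040 g / 357,000 L × 1000 = 22.52 mg/L.

(b) Volume: 2370 m³ = 2,370,000 L.
(b) Alkalinity to neutralize: (202 − 158) = 44 mg/L as CaCO₃ × 2,370,000 L = 104,300 g as CaCO₃.
(b) Equivalents of H⁺ required: 104,300 ÷ 50 g/eq = 2086 eq = 2086 mol NaHSO₄.
(b) Mass of NaHSO₄: 2086 × 120.1 = 250,500 g.

(a) 22.5 ppm; (b) 250 kg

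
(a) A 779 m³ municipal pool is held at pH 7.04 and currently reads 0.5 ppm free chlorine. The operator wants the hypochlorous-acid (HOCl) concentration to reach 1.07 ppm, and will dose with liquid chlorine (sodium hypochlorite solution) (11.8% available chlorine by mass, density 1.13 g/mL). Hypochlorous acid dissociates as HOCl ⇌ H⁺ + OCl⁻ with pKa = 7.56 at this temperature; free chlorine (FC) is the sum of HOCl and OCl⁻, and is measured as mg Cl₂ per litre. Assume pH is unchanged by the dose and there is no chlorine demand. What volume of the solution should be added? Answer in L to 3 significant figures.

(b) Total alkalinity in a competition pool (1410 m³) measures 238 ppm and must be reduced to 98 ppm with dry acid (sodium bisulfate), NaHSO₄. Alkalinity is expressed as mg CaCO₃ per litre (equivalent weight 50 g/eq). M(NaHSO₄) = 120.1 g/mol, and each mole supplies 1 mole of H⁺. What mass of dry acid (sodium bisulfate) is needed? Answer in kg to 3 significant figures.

(a) 5.22 L; (b) 474 kg

(a) Volume: 779 m³ = 779,000 L.
(a) [OCl⁻]/[HOCl] = 10^(pH − pKa) = 10^(7.04 − 7.56) = 0.302; fraction as HOCl = 1/(1 + 0.302) = 0.7681.
(a) Free chlorine required for 1.07 ppm HOCl: 1.07 / 0.7681 = 1.393 ppm.
(a) FC to add: 1.393 − 0.5 = 0.8931 mg/L as Cl₂.
(a) Cl₂ equivalent: 0.8931 mg/L × 779,000 L = 695.8 g.
(a) Product at 11.8% available Cl: 695.8 / 0.118 = 5896 g.
(a) Volume: 5896 g ÷ 1.13 g/mL = 5218 mL.

(b) Volume: 1410 m³ = 1,410,000 L.
(b) Alkalinity to neutralize: (238 − 98) = 140 mg/L as CaCO₃ × 1,410,000 L = 197,400 g as CaCO₃.
(b) Equivalents of H⁺ required: 197,400 ÷ 50 g/eq = 3948 eq = 3948 mol NaHSO₄.
(b) Mass of NaHSO₄: 3948 × 120.1 = 474,200 g.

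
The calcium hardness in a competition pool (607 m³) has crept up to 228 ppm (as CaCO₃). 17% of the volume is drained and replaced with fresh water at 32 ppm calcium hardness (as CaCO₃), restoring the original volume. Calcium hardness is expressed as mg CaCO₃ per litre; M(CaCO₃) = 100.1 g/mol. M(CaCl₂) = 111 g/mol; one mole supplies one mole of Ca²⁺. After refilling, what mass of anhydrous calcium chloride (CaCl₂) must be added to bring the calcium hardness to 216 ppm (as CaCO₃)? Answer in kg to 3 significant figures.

Volume: 607 m³ = 607,000 L.
After draining 17% and refilling: 228 × 0.83 + 32 × 0.17 = 194.68 ppm.
Deficit to target: 216 − 194.68 = 21.32 mg/L.
As CaCO₃: 21.32 mg/L × 607,000 L = 12,940 g; ÷ 100.1 = 129.3 mol Ca²⁺.
Mass: 129.3 × 111 = 14,350 g.

14.4 kg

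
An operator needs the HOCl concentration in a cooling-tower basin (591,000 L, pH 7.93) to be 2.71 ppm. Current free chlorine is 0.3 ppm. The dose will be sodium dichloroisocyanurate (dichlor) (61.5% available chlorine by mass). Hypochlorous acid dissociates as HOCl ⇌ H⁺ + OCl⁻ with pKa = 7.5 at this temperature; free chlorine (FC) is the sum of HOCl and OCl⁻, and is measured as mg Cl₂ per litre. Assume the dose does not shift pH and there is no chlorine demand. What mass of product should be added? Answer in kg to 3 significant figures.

[OCl⁻]/[HOCl] = 10^(pH − pKa) = 10^(7.93 − 7.5) = 2.692; fraction as HOCl = 1/(1 + 2.692) = 0.2709.
Free chlorine required for 2.71 ppm HOCl: 2.71 / 0.2709 = 10 ppm.
FC to add: 10 − 0.3 = 9.704 mg/L as Cl₂.
Cl₂ equivalent: 9.704 mg/L × 591,000 L = 5735 g.
Product at 61.5% available Cl: 5735 / 0.615 = 9325 g.

9.33 kg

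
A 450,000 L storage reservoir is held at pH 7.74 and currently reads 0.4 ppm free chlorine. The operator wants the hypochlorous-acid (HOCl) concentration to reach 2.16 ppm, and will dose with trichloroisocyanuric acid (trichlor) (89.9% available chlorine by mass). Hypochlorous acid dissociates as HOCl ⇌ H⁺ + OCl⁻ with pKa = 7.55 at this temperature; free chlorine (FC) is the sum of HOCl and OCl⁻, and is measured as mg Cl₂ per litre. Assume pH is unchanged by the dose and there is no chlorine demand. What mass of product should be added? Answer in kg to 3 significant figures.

[OCl⁻]/[HOCl] = 10^(pH − pKa) = 10^(7.74 − 7.55) = 1.549; fraction as HOCl = 1/(1 + 1.549) = 0.3923.
Free chlorine required for 2.16 ppm HOCl: 2.16 / 0.3923 = 5.505 ppm.
FC to add: 5.505 − 0.4 = 5.105 mg/L as Cl₂.
Cl₂ equivalent: 5.105 mg/L × 450,000 L = 2297 g.
Product at 89.9% available Cl: 2297 / 0.899 = 2556 g.

2.56 kg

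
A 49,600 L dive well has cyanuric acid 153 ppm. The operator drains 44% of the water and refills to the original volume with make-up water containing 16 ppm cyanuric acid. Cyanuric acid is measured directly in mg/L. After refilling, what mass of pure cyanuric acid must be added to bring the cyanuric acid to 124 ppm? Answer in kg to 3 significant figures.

After draining 44% and refilling: 153 × 0.56 + 16 × 0.44 = 92.72 ppm.
Deficit to target: 124 − 92.72 = 31.28 mg/L.
Mass: 31.28 mg/L × 49,600 L = 1551 g cyanuric acid.

1.55 kg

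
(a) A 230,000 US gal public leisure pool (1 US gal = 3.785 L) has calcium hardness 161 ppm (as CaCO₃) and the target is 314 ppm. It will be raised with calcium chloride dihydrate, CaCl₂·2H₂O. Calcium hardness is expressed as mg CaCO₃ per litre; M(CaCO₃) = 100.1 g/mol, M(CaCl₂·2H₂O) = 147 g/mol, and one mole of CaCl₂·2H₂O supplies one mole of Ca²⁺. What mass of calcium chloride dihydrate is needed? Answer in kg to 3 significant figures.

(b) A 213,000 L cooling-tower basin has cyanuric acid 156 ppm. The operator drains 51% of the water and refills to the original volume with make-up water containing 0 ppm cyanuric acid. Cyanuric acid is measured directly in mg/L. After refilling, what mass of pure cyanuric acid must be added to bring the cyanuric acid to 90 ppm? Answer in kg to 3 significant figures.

(a) 196 kg; (b) 2.89 kg

(a) Volume: 230,000 US gal × 3.785 L/gal = 870,550 L.
(a) Hardness to add: (314 − 161) = 153 mg/L as CaCO₃ × 870,550 L = 133,200 g as CaCO₃.
(a) Moles of Ca²⁺ (1 mol Ca²⁺ ≡ 1 mol CaCO₃): 133,200 / 100.1 g/mol = 1331 mol.
(a) Mass of CaCl₂·2H₂O: 1331 × 147 = 195,600 g.

(b) After draining 51% and refilling: 156 × 0.49 + 0 × 0.51 = 76.44 ppm.
(b) Deficit to target: 90 − 76.44 = 13.56 mg/L.
(b) Mass: 13.56 mg/L × 213,000 L = 2888 g cyanuric acid.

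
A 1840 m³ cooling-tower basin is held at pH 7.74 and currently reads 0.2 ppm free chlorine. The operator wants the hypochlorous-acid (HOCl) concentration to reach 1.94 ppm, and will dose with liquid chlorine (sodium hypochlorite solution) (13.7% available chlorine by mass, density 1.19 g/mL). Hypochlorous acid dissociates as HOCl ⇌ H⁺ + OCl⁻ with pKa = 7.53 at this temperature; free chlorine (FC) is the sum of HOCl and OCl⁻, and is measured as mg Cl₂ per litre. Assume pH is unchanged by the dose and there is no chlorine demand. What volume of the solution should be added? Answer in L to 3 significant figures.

Volume: 1840 m³ = 1,840,000 L.
[OCl⁻]/[HOCl] = 10^(pH − pKa) = 10^(7.74 − 7.53) = 1.622; fraction as HOCl = 1/(1 + 1.622) = 0.3814.
Free chlorine required for 1.94 ppm HOCl: 1.94 / 0.3814 = 5.086 ppm.
FC to add: 5.086 − 0.2 = 4.886 mg/L as Cl₂.
Cl₂ equivalent: 4.886 mg/L × 1,840,000 L = 8991 g.
Product at 13.7% available Cl: 8991 / 0.137 = 65,630 g.
Volume: 65,630 g ÷ 1.19 g/mL = 55,150 mL.

55.1 L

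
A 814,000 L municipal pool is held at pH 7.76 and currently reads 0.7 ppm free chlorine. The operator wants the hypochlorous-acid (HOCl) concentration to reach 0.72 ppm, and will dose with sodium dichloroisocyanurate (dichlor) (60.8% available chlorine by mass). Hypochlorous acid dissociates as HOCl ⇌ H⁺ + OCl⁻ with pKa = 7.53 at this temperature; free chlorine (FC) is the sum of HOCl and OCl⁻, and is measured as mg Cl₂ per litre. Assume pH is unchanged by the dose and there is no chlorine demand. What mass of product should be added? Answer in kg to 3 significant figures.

[OCl⁻]/[HOCl] = 10^(pH − pKa) = 10^(7.76 − 7.53) = 1.698; fraction as HOCl = 1/(1 + 1.698) = 0.3706.
Free chlorine required for 0.72 ppm HOCl: 0.72 / 0.3706 = 1.943 ppm.
FC to add: 1.943 − 0.7 = 1.243 mg/L as Cl₂.
Cl₂ equivalent: 1.243 mg/L × 814,000 L = 1012 g.
Product at 60.8% available Cl: 1012 / 0.608 = 1664 g.

1.66 kg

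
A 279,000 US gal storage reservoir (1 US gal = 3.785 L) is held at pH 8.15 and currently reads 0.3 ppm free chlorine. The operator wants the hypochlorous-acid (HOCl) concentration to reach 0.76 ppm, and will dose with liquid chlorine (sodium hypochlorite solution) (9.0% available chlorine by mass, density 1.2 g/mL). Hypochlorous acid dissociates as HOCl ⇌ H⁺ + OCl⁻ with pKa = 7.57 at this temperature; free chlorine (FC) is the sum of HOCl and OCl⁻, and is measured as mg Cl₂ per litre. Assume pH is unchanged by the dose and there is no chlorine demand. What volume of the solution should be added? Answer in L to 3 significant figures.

Volume: 279,000 US gal × 3.785 L/gal = 1,056,015 L.
[OCl⁻]/[HOCl] = 10^(pH − pKa) = 10^(8.15 − 7.57) = 3.802; fraction as HOCl = 1/(1 + 3.802) = 0.2083.
Free chlorine required for 0.76 ppm HOCl: 0.76 / 0.2083 = 3.649 ppm.
FC to add: 3.649 − 0.3 = 3.349 mg/L as Cl₂.
Cl₂ equivalent: 3.349 mg/L × 1,056,015 L = 3537 g.
Product at 9.0% available Cl: 3537 / 0.09 = 39,300 g.
Volume: 39,300 g ÷ 1.2 g/mL = 32,750 mL.

32.8 L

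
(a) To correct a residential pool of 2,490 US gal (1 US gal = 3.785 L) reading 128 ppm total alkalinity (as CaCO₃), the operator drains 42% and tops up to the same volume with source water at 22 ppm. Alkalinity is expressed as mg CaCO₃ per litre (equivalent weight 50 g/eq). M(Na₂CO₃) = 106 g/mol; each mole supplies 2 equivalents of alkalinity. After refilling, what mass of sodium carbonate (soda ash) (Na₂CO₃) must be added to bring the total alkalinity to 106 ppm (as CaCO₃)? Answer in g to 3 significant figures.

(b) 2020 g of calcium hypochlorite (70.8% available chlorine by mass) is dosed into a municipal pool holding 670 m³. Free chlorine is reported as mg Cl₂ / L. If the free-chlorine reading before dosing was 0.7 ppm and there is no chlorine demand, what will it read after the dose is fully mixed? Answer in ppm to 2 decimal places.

(a) 225 g; (b) 2.83 ppm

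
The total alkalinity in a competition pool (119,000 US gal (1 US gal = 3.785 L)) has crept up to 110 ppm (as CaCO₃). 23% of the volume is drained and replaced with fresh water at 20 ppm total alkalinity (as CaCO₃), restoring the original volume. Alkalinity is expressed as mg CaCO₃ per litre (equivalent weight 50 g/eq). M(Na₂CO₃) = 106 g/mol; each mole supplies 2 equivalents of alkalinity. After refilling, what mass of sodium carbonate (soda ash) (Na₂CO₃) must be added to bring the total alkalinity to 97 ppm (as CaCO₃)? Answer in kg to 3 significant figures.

Volume: 119,000 US gal × 3.785 L/gal = 450,415 L.
After draining 23% and refilling: 110 × 0.77 + 20 × 0.23 = 89.3 ppm.
Deficit to target: 97 − 89.3 = 7.7 mg/L.
As CaCO₃: 7.7 mg/L × 450,415 L = 3468 g; ÷ 50 g/eq ÷ 2 = 34.68 mol Na₂CO₃.
Mass: 34.68 × 106 = 3676 g.

3.68 kg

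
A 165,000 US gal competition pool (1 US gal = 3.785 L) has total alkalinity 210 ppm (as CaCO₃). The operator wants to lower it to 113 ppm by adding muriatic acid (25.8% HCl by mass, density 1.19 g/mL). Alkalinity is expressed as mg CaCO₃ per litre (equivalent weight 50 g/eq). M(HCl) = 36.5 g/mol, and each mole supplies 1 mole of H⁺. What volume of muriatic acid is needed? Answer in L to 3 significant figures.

144 L

Volume: 165,000 US gal × 3.785 L/gal = 624,525 L.
Alkalinity to neutralize: (210 − 113) = 97 mg/L as CaCO₃ × 624,525 L = 60,580 g as CaCO₃.
Equivalents of H⁺ required: 60,580 ÷ 50 g/eq = 1212 eq = 1212 mol HCl.
Mass of HCl: 1212 × 36.5 = 44,220 g.
Mass of 25.8% solution: 44,220 / 0.258 = 171,400 g.
Volume: 171,400 g ÷ 1.19 g/mL = 144,000 mL.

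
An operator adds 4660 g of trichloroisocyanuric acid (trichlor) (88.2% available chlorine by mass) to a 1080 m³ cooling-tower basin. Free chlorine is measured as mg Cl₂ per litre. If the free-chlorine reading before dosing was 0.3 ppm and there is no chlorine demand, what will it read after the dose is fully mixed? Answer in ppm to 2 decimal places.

Volume: 1080 m³ = 1,080,000 L.
Available chlorine delivered: 4660 g × 0.882 = 4110 g as Cl₂.
Concentration rise: 4110 g / 1,080,000 L = 3.806 mg/L = 3.81 ppm.
Final FC: 0.3 + 3.81 = 4.11 ppm.

4.11 ppm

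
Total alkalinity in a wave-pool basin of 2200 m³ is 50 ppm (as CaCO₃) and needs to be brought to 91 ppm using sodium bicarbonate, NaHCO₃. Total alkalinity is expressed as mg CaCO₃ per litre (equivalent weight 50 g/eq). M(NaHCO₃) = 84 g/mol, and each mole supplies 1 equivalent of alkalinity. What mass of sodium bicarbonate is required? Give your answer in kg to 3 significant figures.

152 kg

Volume: 2200 m³ = 2,200,000 L.
Alkalinity to add: (91 − 50) = 41 mg/L as CaCO₃ × 2,200,000 L = 90,200 g as CaCO₃.
Equivalents: 90,200 g ÷ 50 g/eq = 1804 eq.
NaHCO₃ supplies 1 eq per mole → 1804 mol.
Mass: 1804 mol × 84 g/mol = 151,500 g.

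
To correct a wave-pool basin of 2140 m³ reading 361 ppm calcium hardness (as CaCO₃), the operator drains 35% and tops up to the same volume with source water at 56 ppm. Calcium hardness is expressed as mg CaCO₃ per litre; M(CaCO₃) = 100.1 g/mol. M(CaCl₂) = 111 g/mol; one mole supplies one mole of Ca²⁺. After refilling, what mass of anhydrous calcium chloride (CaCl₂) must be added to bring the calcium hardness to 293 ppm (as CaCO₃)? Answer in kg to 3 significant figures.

92.0 kg

Volume: 2140 m³ = 2,140,000 L.
After draining 35% and refilling: 361 × 0.65 + 56 × 0.35 = 254.25 ppm.
Deficit to target: 293 − 254.25 = 38.75 mg/L.
As CaCO₃: 38.75 mg/L × 2,140,000 L = 82,920 g; ÷ 100.1 = 828.4 mol Ca²⁺.
Mass: 828.4 × 111 = 91,950 g.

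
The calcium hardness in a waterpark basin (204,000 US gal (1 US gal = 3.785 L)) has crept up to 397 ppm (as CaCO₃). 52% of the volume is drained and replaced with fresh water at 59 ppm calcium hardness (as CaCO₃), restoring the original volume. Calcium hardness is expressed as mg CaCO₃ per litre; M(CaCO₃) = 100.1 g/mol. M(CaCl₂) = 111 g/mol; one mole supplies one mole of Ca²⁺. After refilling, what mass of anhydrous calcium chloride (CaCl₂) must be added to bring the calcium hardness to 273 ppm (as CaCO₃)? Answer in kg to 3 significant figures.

44.3 kg

Volume: 204,000 US gal × 3.785 L/gal = 772,140 L.
After draining 52% and refilling: 397 × 0.48 + 59 × 0.52 = 221.24 ppm.
Deficit to target: 273 − 221.24 = 51.76 mg/L.
As CaCO₃: 51.76 mg/L × 772,140 L = 39,970 g; ÷ 100.1 = 399.3 mol Ca²⁺.
Mass: 399.3 × 111 = 44,320 g.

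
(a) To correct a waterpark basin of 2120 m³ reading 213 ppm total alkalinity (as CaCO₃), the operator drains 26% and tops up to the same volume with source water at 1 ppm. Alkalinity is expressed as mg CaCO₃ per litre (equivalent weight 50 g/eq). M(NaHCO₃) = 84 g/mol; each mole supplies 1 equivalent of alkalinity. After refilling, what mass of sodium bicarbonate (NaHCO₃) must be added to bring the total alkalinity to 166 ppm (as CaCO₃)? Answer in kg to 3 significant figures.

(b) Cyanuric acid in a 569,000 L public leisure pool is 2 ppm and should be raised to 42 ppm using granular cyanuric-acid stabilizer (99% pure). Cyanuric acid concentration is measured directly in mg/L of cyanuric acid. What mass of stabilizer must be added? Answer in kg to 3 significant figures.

(a) Volume: 2120 m³ = 2,120,000 L.
(a) After draining 26% and refilling: 213 × 0.74 + 1 × 0.26 = 157.88 ppm.
(a) Deficit to target: 166 − 157.88 = 8.12 mg/L.
(a) As CaCO₃: 8.12 mg/L × 2,120,000 L = 17,210 g; ÷ 50 g/eq ÷ 1 = 344.3 mol NaHCO₃.
(a) Mass: 344.3 × 84 = 28,920 g.

(b) CYA to add: (42 − 2) = 40 mg/L × 569,000 L = 22,760 g cyanuric acid.
(b) At 99% purity: 22,760 / 0.99 = 22,990 g product.

(a) 28.9 kg; (b) 23.0 kg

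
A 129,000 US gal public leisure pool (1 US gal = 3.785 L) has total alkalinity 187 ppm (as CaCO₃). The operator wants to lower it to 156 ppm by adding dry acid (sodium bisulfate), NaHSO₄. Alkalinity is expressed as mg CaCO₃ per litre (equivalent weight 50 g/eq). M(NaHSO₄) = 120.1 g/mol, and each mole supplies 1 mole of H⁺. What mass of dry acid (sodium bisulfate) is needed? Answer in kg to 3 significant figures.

36.4 kg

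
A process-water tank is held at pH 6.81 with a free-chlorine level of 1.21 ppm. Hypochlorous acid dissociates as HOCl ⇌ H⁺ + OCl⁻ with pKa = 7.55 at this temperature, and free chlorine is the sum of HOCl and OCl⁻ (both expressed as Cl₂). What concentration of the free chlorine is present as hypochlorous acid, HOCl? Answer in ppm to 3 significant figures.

1.02 ppm

[OCl⁻]/[HOCl] = 10^(pH − pKa) = 10^(6.81 − 7.55) = 10^-0.74 = 0.182.
Fraction as HOCl = 1 / (1 + 0.182) = 0.846.
HOCl = 0.846 × 1.21 ppm = 1.024 ppm.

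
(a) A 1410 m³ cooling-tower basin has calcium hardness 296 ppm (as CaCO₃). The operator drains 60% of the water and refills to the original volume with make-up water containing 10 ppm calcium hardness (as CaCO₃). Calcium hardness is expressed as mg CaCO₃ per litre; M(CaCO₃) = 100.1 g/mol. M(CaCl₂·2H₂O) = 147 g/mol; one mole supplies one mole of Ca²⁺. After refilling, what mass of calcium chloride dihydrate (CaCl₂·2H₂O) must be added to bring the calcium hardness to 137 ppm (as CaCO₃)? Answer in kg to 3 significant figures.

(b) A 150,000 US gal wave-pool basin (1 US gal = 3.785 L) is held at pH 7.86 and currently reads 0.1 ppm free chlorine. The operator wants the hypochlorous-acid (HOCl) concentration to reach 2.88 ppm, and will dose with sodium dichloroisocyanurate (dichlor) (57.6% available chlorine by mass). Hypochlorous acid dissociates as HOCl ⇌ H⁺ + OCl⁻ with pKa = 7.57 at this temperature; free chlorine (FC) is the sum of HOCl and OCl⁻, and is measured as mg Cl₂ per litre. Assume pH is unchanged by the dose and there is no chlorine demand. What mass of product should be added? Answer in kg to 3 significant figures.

(a) 26.1 kg; (b) 8.28 kg

(a) Volume: 1410 m³ = 1,410,000 L.
(a) After draining 60% and refilling: 296 × 0.40 + 10 × 0.60 = 124.4 ppm.
(a) Deficit to target: 137 − 124.4 = 12.6 mg/L.
(a) As CaCO₃: 12.6 mg/L × 1,410,000 L = 17,770 g; ÷ 100.1 = 177.5 mol Ca²⁺.
(a) Mass: 177.5 × 147 = 26,090 g.

(b) Volume: 150,000 US gal × 3.785 L/gal = 567,750 L.
(b) [OCl⁻]/[HOCl] = 10^(pH − pKa) = 10^(7.86 − 7.57) = 1.95; fraction as HOCl = 1/(1 + 1.95) = 0.339.
(b) Free chlorine required for 2.88 ppm HOCl: 2.88 / 0.339 = 8.496 ppm.
(b) FC to add: 8.496 − 0.1 = 8.396 mg/L as Cl₂.
(b) Cl₂ equivalent: 8.396 mg/L × 567,750 L = 4767 g.
(b) Product at 57.6% available Cl: 4767 / 0.576 = 8275 g.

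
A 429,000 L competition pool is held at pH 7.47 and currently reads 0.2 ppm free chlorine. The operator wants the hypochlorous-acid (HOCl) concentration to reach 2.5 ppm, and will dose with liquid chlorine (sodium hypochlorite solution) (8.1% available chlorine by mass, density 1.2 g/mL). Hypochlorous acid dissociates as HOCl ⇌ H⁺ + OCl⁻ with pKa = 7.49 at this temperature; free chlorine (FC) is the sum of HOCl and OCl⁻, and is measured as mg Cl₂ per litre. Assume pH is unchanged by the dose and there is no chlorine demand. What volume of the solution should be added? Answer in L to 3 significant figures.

20.7 L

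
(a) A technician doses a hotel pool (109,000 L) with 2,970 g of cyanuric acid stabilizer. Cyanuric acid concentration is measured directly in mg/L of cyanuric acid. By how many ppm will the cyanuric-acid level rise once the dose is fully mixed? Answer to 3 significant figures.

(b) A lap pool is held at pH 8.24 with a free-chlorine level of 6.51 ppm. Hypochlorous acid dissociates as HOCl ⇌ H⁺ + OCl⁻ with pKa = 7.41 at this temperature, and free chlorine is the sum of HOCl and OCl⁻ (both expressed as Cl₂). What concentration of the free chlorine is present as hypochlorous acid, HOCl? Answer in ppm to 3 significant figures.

(a) 27.2 ppm; (b) 0.839 ppm

(a) Rise: 2,970 g / 109,000 L × 1000 = 27.25 mg/L.

(b) [OCl⁻]/[HOCl] = 10^(pH − pKa) = 10^(8.24 − 7.41) = 10^0.83 = 6.761.
(b) Fraction as HOCl = 1 / (1 + 6.761) = 0.1289.
(b) HOCl = 0.1289 × 6.51 ppm = 0.8388 ppm.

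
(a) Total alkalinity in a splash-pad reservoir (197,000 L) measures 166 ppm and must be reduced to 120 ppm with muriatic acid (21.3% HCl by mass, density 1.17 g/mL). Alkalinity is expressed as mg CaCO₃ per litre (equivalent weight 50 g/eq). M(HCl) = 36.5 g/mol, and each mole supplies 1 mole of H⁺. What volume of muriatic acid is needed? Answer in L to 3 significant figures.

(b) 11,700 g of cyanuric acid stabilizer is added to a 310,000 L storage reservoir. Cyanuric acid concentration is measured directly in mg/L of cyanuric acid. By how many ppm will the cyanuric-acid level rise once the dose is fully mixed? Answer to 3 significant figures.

(a) Alkalinity to neutralize: (166 − 120) = 46 mg/L as CaCO₃ × 197,000 L = 9062 g as CaCO₃.
(a) Equivalents of H⁺ required: 9062 ÷ 50 g/eq = 181.2 eq = 181.2 mol HCl.
(a) Mass of HCl: 181.2 × 36.5 = 6615 g.
(a) Mass of 21.3% solution: 6615 / 0.213 = 31,060 g.
(a) Volume: 31,060 g ÷ 1.17 g/mL = 26,540 mL.

(b) Rise: 11,700 g / 310,000 L × 1000 = 37.74 mg/L.

(a) 26.5 L; (b) 37.7 ppm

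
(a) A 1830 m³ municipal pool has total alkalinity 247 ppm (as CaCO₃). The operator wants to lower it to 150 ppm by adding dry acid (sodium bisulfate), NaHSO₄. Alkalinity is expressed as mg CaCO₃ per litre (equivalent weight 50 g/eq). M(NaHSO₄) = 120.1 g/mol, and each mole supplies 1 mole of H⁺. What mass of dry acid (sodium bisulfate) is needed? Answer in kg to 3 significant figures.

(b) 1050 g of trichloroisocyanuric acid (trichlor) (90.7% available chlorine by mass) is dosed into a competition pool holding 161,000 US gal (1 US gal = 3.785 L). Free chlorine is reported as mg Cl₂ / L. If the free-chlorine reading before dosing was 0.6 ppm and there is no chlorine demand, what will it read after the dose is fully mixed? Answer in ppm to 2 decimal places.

(a) 426 kg; (b) 2.16 ppm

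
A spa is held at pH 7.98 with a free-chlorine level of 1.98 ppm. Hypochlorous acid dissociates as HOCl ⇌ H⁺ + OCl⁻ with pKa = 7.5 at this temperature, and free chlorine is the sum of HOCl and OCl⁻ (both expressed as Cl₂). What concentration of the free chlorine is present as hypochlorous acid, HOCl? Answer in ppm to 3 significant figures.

0.493 ppm

[OCl⁻]/[HOCl] = 10^(pH − pKa) = 10^(7.98 − 7.5) = 10^0.48 = 3.02.
Fraction as HOCl = 1 / (1 + 3.02) = 0.2488.
HOCl = 0.2488 × 1.98 ppm = 0.4925 ppm.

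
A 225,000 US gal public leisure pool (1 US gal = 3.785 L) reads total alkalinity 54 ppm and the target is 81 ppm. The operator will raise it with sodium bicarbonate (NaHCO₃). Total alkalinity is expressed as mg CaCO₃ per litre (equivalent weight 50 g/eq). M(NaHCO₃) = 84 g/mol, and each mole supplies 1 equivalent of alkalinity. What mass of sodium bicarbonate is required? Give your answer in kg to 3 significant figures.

38.6 kg

Volume: 225,000 US gal × 3.785 L/gal = 851,625 L.
Alkalinity to add: (81 − 54) = 27 mg/L as CaCO₃ × 851,625 L = 22,990 g as CaCO₃.
Equivalents: 22,990 g ÷ 50 g/eq = 459.9 eq.
NaHCO₃ supplies 1 eq per mole → 459.9 mol.
Mass: 459.9 mol × 84 g/mol = 38,630 g.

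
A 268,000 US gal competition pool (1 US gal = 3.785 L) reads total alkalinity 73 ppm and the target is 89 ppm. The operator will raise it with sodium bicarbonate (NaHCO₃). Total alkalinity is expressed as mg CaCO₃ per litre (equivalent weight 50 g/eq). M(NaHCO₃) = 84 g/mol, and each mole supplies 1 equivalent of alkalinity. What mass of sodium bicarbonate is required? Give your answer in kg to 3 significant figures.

27.3 kg

Volume: 268,000 US gal × 3.785 L/gal = 1,014,380 L.
Alkalinity to add: (89 − 73) = 16 mg/L as CaCO₃ × 1,014,380 L = 16,230 g as CaCO₃.
Equivalents: 16,230 g ÷ 50 g/eq = 324.6 eq.
NaHCO₃ supplies 1 eq per mole → 324.6 mol.
Mass: 324.6 mol × 84 g/mol = 27,270 g.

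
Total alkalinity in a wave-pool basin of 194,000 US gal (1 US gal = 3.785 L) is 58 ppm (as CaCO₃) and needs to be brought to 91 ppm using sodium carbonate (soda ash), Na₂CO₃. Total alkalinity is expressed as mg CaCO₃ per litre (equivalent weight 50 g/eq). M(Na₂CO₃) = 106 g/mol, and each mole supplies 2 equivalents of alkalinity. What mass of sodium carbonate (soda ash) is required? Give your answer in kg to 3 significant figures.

Volume: 194,000 US gal × 3.785 L/gal = 734,290 L.
Alkalinity to add: (91 − 58) = 33 mg/L as CaCO₃ × 734,290 L = 24,230 g as CaCO₃.
Equivalents: 24,230 g ÷ 50 g/eq = 484.6 eq.
Each mole of Na₂CO₃ supplies 2 eq, so 484.6 / 2 = 242.3 mol.
Mass: 242.3 mol × 106 g/mol = 25,690 g.

25.7 kg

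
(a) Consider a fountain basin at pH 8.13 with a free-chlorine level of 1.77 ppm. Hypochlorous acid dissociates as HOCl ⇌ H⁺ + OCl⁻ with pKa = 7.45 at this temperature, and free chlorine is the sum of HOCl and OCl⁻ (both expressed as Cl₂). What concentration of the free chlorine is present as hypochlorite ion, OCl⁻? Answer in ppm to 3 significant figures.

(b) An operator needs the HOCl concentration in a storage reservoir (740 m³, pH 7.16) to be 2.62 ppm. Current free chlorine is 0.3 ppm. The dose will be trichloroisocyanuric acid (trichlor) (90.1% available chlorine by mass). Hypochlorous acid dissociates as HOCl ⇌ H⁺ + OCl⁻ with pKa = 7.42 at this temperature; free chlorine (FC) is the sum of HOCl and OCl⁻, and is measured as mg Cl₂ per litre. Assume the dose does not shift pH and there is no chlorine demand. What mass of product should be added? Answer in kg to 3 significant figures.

(a) [OCl⁻]/[HOCl] = 10^(pH − pKa) = 10^(8.13 − 7.45) = 10^0.68 = 4.786.
(a) Fraction as HOCl = 1 / (1 + 4.786) = 0.1728.
(a) OCl⁻ = (1 − 0.1728) × 1.77 ppm = 1.464 ppm.

(b) Volume: 740 m³ = 740,000 L.
(b) [OCl⁻]/[HOCl] = 10^(pH − pKa) = 10^(7.16 − 7.42) = 0.5495; fraction as HOCl = 1/(1 + 0.5495) = 0.6454.
(b) Free chlorine required for 2.62 ppm HOCl: 2.62 / 0.6454 = 4.06 ppm.
(b) FC to add: 4.06 − 0.3 = 3.76 mg/L as Cl₂.
(b) Cl₂ equivalent: 3.76 mg/L × 740,000 L = 2782 g.
(b) Product at 90.1% available Cl: 2782 / 0.901 = 3088 g.

(a) 1.46 ppm; (b) 3.09 kg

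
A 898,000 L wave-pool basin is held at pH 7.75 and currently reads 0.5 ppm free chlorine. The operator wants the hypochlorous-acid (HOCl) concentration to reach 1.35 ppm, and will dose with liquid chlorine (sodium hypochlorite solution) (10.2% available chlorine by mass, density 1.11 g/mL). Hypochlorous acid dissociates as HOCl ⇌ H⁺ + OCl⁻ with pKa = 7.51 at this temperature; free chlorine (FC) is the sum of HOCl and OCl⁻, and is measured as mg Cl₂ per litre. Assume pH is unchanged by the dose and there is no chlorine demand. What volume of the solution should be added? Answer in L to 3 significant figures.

25.3 L

[OCl⁻]/[HOCl] = 10^(pH − pKa) = 10^(7.75 − 7.51) = 1.738; fraction as HOCl = 1/(1 + 1.738) = 0.3653.
Free chlorine required for 1.35 ppm HOCl: 1.35 / 0.3653 = 3.696 ppm.
FC to add: 3.696 − 0.5 = 3.196 mg/L as Cl₂.
Cl₂ equivalent: 3.196 mg/L × 898,000 L = 2870 g.
Product at 10.2% available Cl: 2870 / 0.102 = 28,140 g.
Volume: 28,140 g ÷ 1.11 g/mL = 25,350 mL.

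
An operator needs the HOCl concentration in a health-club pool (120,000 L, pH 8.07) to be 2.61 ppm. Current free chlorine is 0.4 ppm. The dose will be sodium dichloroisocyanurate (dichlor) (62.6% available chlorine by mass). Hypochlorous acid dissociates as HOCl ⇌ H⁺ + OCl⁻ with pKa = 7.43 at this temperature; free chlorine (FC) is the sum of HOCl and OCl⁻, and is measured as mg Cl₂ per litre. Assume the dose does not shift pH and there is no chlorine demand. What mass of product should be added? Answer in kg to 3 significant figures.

[OCl⁻]/[HOCl] = 10^(pH − pKa) = 10^(8.07 − 7.43) = 4.365; fraction as HOCl = 1/(1 + 4.365) = 0.1864.
Free chlorine required for 2.61 ppm HOCl: 2.61 / 0.1864 = 14 ppm.
FC to add: 14 − 0.4 = 13.6 mg/L as Cl₂.
Cl₂ equivalent: 13.6 mg/L × 120,000 L = 1632 g.
Product at 62.6% available Cl: 1632 / 0.626 = 2608 g.

2.61 kg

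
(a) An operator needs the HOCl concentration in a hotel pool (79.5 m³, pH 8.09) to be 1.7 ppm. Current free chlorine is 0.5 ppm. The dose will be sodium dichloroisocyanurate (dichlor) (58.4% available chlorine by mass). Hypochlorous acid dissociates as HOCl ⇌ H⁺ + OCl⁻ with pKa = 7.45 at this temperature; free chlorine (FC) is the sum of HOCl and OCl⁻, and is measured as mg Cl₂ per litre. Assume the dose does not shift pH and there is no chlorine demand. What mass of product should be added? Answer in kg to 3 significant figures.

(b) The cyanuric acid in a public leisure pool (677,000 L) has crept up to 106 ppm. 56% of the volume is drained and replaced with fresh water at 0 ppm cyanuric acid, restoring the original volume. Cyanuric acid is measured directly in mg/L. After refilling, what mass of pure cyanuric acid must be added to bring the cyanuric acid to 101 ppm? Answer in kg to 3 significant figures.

(a) 1.17 kg; (b) 36.8 kg

(a) Volume: 79.5 m³ = 79,500 L.
(a) [OCl⁻]/[HOCl] = 10^(pH − pKa) = 10^(8.09 − 7.45) = 4.365; fraction as HOCl = 1/(1 + 4.365) = 0.1864.
(a) Free chlorine required for 1.7 ppm HOCl: 1.7 / 0.1864 = 9.121 ppm.
(a) FC to add: 9.121 − 0.5 = 8.621 mg/L as Cl₂.
(a) Cl₂ equivalent: 8.621 mg/L × 79,500 L = 685.4 g.
(a) Product at 58.4% available Cl: 685.4 / 0.584 = 1174 g.

(b) After draining 56% and refilling: 106 × 0.44 + 0 × 0.56 = 46.64 ppm.
(b) Deficit to target: 101 − 46.64 = 54.36 mg/L.
(b) Mass: 54.36 mg/L × 677,000 L = 36,800 g cyanuric acid.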